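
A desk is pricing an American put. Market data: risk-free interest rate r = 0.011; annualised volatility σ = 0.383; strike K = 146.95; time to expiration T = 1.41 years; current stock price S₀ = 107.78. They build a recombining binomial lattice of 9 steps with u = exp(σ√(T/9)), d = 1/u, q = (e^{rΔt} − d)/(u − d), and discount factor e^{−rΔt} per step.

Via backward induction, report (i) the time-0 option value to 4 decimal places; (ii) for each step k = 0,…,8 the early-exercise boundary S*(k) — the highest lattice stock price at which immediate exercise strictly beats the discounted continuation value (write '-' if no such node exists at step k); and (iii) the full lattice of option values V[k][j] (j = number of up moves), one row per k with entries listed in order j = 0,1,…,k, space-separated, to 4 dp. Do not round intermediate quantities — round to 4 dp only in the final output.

price = 46.5936
boundary = - - - 68.3953 58.7746 68.3953 79.5910 92.6192 107.7800
tree:
46.5936
56.9988 34.9296
67.8434 44.8735 23.7474
78.5547 55.9096 32.4855 13.8955
88.1754 67.4035 43.0416 20.5978 6.3229
96.4429 78.5547 54.9679 29.6345 10.3948 1.7146
103.5475 88.1754 67.3590 41.0758 16.7295 3.2276 0.0000
109.6527 96.4429 78.5547 54.3308 26.1500 6.0755 0.0000 0.0000
114.8991 103.5475 88.1754 67.3590 39.1700 11.4363 0.0000 0.0000 0.0000
119.4075 109.6527 96.4429 78.5547 54.3308 21.5275 0.0000 0.0000 0.0000 0.0000

params: Δt=0.15667 u=1.16369 d=0.85934 q=0.46784 e^(-rΔt)=0.99828
t_9 payoffs: 119.4075 109.6527 96.4429 78.5547 54.3308 21.5275 0.0000 0.0000 0.0000 0.0000
t_8: node(8,0) S=32.0509 payoff=114.8991 vs cont=114.6461 → 114.8991 [stop]  node(8,1) S=43.4025 payoff=103.5475 vs cont=103.2945 → 103.5475 [stop]  node(8,2) S=58.7746 payoff=88.1754 vs cont=87.9224 → 88.1754 [stop]  node(8,3) S=79.5910 payoff=67.3590 vs cont=67.1060 → 67.3590 [stop]  node(8,4) S=107.7800 payoff=39.1700 vs cont=38.9170 → 39.1700 [stop]  node(8,5) S=145.9529 payoff=0.9971 vs cont=11.4363 → 11.4363 [wait]  node(8,6) S=197.6455 payoff=0.0000 vs cont=0.0000 → 0.0000 [wait]  node(8,7) S=267.6464 payoff=0.0000 vs cont=0.0000 → 0.0000 [wait]  node(8,8) S=362.4397 payoff=0.0000 vs cont=0.0000 → 0.0000 [wait]  ⇒ S*(8)=107.7800
t_7: node(7,0) S=37.2973 payoff=109.6527 vs cont=109.3996 → 109.6527 [stop]  node(7,1) S=50.5071 payoff=96.4429 vs cont=96.1899 → 96.4429 [stop]  node(7,2) S=68.3953 payoff=78.5547 vs cont=78.3016 → 78.5547 [stop]  node(7,3) S=92.6192 payoff=54.3308 vs cont=54.0778 → 54.3308 [stop]  node(7,4) S=125.4225 payoff=21.5275 vs cont=26.1500 → 26.1500 [wait]  node(7,5) S=169.8438 payoff=0.0000 vs cont=6.0755 → 6.0755 [wait]  node(7,6) S=229.9981 payoff=0.0000 vs cont=0.0000 → 0.0000 [wait]  node(7,7) S=311.4574 payoff=0.0000 vs cont=0.0000 → 0.0000 [wait]  ⇒ S*(7)=92.6192
t_6: node(6,0) S=43.4025 payoff=103.5475 vs cont=103.2945 → 103.5475 [stop]  node(6,1) S=58.7746 payoff=88.1754 vs cont=87.9224 → 88.1754 [stop]  node(6,2) S=79.5910 payoff=67.3590 vs cont=67.1060 → 67.3590 [stop]  node(6,3) S=107.7800 payoff=39.1700 vs cont=41.0758 → 41.0758 [wait]  node(6,4) S=145.9529 payoff=0.9971 vs cont=16.7295 → 16.7295 [wait]  node(6,5) S=197.6455 payoff=0.0000 vs cont=3.2276 → 3.2276 [wait]  node(6,6) S=267.6464 payoff=0.0000 vs cont=0.0000 → 0.0000 [wait]  ⇒ S*(6)=79.5910
t_5: node(5,0) S=50.5071 payoff=96.4429 vs cont=96.1899 → 96.4429 [stop]  node(5,1) S=68.3953 payoff=78.5547 vs cont=78.3016 → 78.5547 [stop]  node(5,2) S=92.6192 payoff=54.3308 vs cont=54.9679 → 54.9679 [wait]  node(5,3) S=125.4225 payoff=21.5275 vs cont=29.6345 → 29.6345 [wait]  node(5,4) S=169.8438 payoff=0.0000 vs cont=10.3948 → 10.3948 [wait]  node(5,5) S=229.9981 payoff=0.0000 vs cont=1.7146 → 1.7146 [wait]  ⇒ S*(5)=68.3953
t_4: node(4,0) S=58.7746 payoff=88.1754 vs cont=87.9224 → 88.1754 [stop]  node(4,1) S=79.5910 payoff=67.3590 vs cont=67.4035 → 67.4035 [wait]  node(4,2) S=107.7800 payoff=39.1700 vs cont=43.0416 → 43.0416 [wait]  node(4,3) S=145.9529 payoff=0.9971 vs cont=20.5978 → 20.5978 [wait]  node(4,4) S=197.6455 payoff=0.0000 vs cont=6.3229 → 6.3229 [wait]  ⇒ S*(4)=58.7746
t_3: node(3,0) S=68.3953 payoff=78.5547 vs cont=78.3224 → 78.5547 [stop]  node(3,1) S=92.6192 payoff=54.3308 vs cont=55.9096 → 55.9096 [wait]  node(3,2) S=125.4225 payoff=21.5275 vs cont=32.4855 → 32.4855 [wait]  node(3,3) S=169.8438 payoff=0.0000 vs cont=13.8955 → 13.8955 [wait]  ⇒ S*(3)=68.3953
t_2: node(2,0) S=79.5910 payoff=67.3590 vs cont=67.8434 → 67.8434 [wait]  node(2,1) S=107.7800 payoff=39.1700 vs cont=44.8735 → 44.8735 [wait]  node(2,2) S=145.9529 payoff=0.9971 vs cont=23.7474 → 23.7474 [wait]  ⇒ S*(2)=-
t_1: node(1,0) S=92.6192 payoff=54.3308 vs cont=56.9988 → 56.9988 [wait]  node(1,1) S=125.4225 payoff=21.5275 vs cont=34.9296 → 34.9296 [wait]  ⇒ S*(1)=-
t_0: node(0,0) S=107.7800 payoff=39.1700 vs cont=46.5936 → 46.5936 [wait]  ⇒ S*(0)=-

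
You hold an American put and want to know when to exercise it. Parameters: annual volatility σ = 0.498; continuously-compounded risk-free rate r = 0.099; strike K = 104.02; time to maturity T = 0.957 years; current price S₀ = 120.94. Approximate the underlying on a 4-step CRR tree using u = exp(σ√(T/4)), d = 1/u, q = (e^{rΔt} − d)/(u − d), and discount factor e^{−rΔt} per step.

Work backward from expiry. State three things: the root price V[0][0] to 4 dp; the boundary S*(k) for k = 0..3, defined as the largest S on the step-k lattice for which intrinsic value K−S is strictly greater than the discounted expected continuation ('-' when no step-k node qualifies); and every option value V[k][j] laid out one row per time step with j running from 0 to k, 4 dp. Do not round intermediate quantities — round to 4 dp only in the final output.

price = 11.0288
boundary = - - - 58.2376
tree:
11.0288
18.5217 3.7127
29.9687 7.4269 0.0000
45.7824 14.8567 0.0000 0.0000
58.3727 29.7194 0.0000 0.0000 0.0000

Δt=0.23925, u=1.27582, d=0.78381, q=0.48812, disc=e^(-rΔt)=0.97659
k=4 terminal: V=max(K-S,0) → 58.3727 29.7194 0.0000 0.0000 0.0000
k=3: j=0 S=58.2376 intr=45.7824 cont=43.3475 V=45.7824[EX]; j=1 S=94.7941 intr=9.2259 cont=14.8567 V=14.8567[hold]; j=2 S=154.2975 intr=0.0000 cont=0.0000 V=0.0000[hold]; j=3 S=251.1518 intr=0.0000 cont=0.0000 V=0.0000[hold]  S*(3)=58.2376
k=2: j=0 S=74.3006 intr=29.7194 cont=29.9687 V=29.9687[hold]; j=1 S=120.9400 intr=0.0000 cont=7.4269 V=7.4269[hold]; j=2 S=196.8555 intr=0.0000 cont=0.0000 V=0.0000[hold]  S*(2)=-
k=1: j=0 S=94.7941 intr=9.2259 cont=18.5217 V=18.5217[hold]; j=1 S=154.2975 intr=0.0000 cont=3.7127 V=3.7127[hold]  S*(1)=-
k=0: j=0 S=120.9400 intr=0.0000 cont=11.0288 V=11.0288[hold]  S*(0)=-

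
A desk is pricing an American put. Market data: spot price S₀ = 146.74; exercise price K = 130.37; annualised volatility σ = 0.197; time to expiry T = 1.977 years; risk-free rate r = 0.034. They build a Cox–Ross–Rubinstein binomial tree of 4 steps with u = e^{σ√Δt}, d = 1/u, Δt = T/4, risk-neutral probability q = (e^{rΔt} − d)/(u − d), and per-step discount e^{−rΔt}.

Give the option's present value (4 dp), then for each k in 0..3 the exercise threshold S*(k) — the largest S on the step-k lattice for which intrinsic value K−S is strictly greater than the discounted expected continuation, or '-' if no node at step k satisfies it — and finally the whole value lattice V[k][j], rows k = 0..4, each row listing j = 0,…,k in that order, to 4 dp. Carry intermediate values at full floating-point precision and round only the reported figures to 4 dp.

Δt=0.49425  u=1.14855  d=0.87067  q=0.52642  discount=0.98334
step 4 (expiry): payoffs max(K−S,0) = 46.0453 19.1324 0.0000 0.0000 0.0000
step 3: (k=3,j=0): S=96.8508, (K−S)⁺=33.5192, hold=31.3467 ⇒ V=33.5192 exercise | (k=3,j=1): S=127.7615, (K−S)⁺=2.6085, hold=8.9098 ⇒ V=8.9098 continue | (k=3,j=2): S=168.5376, (K−S)⁺=0.0000, hold=0.0000 ⇒ V=0.0000 continue | (k=3,j=3): S=222.3277, (K−S)⁺=0.0000, hold=0.0000 ⇒ V=0.0000 continue  boundary S*=96.8508
step 2: (k=2,j=0): S=111.2376, (K−S)⁺=19.1324, hold=20.2217 ⇒ V=20.2217 continue | (k=2,j=1): S=146.7400, (K−S)⁺=0.0000, hold=4.1492 ⇒ V=4.1492 continue | (k=2,j=2): S=193.5732, (K−S)⁺=0.0000, hold=0.0000 ⇒ V=0.0000 continue  boundary S*=-
step 1: (k=1,j=0): S=127.7615, (K−S)⁺=2.6085, hold=11.5649 ⇒ V=11.5649 continue | (k=1,j=1): S=168.5376, (K−S)⁺=0.0000, hold=1.9323 ⇒ V=1.9323 continue  boundary S*=-
step 0: (k=0,j=0): S=146.7400, (K−S)⁺=0.0000, hold=6.3859 ⇒ V=6.3859 continue  boundary S*=-

price = 6.3859
boundary = - - - 96.8508
tree:
6.3859
11.5649 1.9323
20.2217 4.1492 0.0000
33.5192 8.9098 0.0000 0.0000
46.0453 19.1324 0.0000 0.0000 0.0000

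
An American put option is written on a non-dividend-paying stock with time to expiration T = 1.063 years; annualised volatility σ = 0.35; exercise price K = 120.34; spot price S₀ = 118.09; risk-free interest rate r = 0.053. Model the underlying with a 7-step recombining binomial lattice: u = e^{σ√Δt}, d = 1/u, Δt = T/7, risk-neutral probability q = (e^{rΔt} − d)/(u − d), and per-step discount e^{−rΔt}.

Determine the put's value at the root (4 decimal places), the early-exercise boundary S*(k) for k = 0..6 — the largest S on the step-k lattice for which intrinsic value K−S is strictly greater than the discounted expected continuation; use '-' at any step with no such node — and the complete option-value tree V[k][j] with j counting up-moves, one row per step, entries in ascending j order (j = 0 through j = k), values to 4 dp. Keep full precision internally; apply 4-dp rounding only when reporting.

Δt=0.15186, u=1.14613, d=0.87250, q=0.49549, disc=e^(-rΔt)=0.99198
k=7 terminal: V=max(K-S,0) → 74.8856 60.6304 41.9047 17.3063 0.0000 0.0000 0.0000 0.0000
k=6: j=0 S=52.0967 intr=68.2433 cont=67.2787 V=68.2433[EX]; j=1 S=68.4349 intr=51.9051 cont=50.9404 V=51.9051[EX]; j=2 S=89.8970 intr=30.4430 cont=29.4783 V=30.4430[EX]; j=3 S=118.0900 intr=2.2500 cont=8.6613 V=8.6613[hold]; j=4 S=155.1247 intr=0.0000 cont=0.0000 V=0.0000[hold]; j=5 S=203.7739 intr=0.0000 cont=0.0000 V=0.0000[hold]; j=6 S=267.6802 intr=0.0000 cont=0.0000 V=0.0000[hold]  S*(6)=89.8970
k=5: j=0 S=59.7096 intr=60.6304 cont=59.6658 V=60.6304[EX]; j=1 S=78.4353 intr=41.9047 cont=40.9400 V=41.9047[EX]; j=2 S=103.0337 intr=17.3063 cont=19.4929 V=19.4929[hold]; j=3 S=135.3465 intr=0.0000 cont=4.3347 V=4.3347[hold]; j=4 S=177.7930 intr=0.0000 cont=0.0000 V=0.0000[hold]; j=5 S=233.5513 intr=0.0000 cont=0.0000 V=0.0000[hold]  S*(5)=78.4353
k=4: j=0 S=68.4349 intr=51.9051 cont=50.9404 V=51.9051[EX]; j=1 S=89.8970 intr=30.4430 cont=30.5530 V=30.5530[hold]; j=2 S=118.0900 intr=2.2500 cont=11.8861 V=11.8861[hold]; j=3 S=155.1247 intr=0.0000 cont=2.1694 V=2.1694[hold]; j=4 S=203.7739 intr=0.0000 cont=0.0000 V=0.0000[hold]  S*(4)=68.4349
k=3: j=0 S=78.4353 intr=41.9047 cont=40.9941 V=41.9047[EX]; j=1 S=103.0337 intr=17.3063 cont=21.1330 V=21.1330[hold]; j=2 S=135.3465 intr=0.0000 cont=7.0149 V=7.0149[hold]; j=3 S=177.7930 intr=0.0000 cont=1.0857 V=1.0857[hold]  S*(3)=78.4353
k=2: j=0 S=89.8970 intr=30.4430 cont=31.3592 V=31.3592[hold]; j=1 S=118.0900 intr=2.2500 cont=14.0244 V=14.0244[hold]; j=2 S=155.1247 intr=0.0000 cont=4.0444 V=4.0444[hold]  S*(2)=-
k=1: j=0 S=103.0337 intr=17.3063 cont=22.5875 V=22.5875[hold]; j=1 S=135.3465 intr=0.0000 cont=9.0066 V=9.0066[hold]  S*(1)=-
k=0: j=0 S=118.0900 intr=2.2500 cont=15.7312 V=15.7312[hold]  S*(0)=-

price = 15.7312
boundary = - - - 78.4353 68.4349 78.4353 89.8970
tree:
15.7312
22.5875 9.0066
31.3592 14.0244 4.0444
41.9047 21.1330 7.0149 1.0857
51.9051 30.5530 11.8861 2.1694 0.0000
60.6304 41.9047 19.4929 4.3347 0.0000 0.0000
68.2433 51.9051 30.4430 8.6613 0.0000 0.0000 0.0000
74.8856 60.6304 41.9047 17.3063 0.0000 0.0000 0.0000 0.0000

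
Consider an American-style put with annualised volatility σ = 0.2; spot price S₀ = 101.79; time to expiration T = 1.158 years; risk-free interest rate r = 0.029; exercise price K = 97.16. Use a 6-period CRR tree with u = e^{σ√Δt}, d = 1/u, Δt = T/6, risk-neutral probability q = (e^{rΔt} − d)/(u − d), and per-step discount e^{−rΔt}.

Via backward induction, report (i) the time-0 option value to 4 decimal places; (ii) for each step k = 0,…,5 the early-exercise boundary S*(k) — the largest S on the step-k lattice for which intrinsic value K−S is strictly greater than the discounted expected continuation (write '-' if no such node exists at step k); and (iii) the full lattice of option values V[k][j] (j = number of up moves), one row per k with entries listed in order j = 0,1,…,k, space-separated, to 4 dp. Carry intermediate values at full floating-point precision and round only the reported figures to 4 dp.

price = 5.3568
boundary = - - - 78.2040 71.6260 78.2040
tree:
5.3568
8.4784 2.4159
12.9584 4.2666 0.6640
18.9560 7.3374 1.3626 0.0000
25.5340 12.1471 2.7960 0.0000 0.0000
31.5588 18.9560 5.7376 0.0000 0.0000 0.0000
37.0768 25.5340 11.7738 0.0000 0.0000 0.0000 0.0000

params: Δt=0.19300 u=1.09184 d=0.91589 q=0.50995 e^(-rΔt)=0.99442
t_6 payoffs: 37.0768 25.5340 11.7738 0.0000 0.0000 0.0000 0.0000
t_5: node(5,0) S=65.6012 payoff=31.5588 vs cont=31.0165 → 31.5588 [stop]  node(5,1) S=78.2040 payoff=18.9560 vs cont=18.4137 → 18.9560 [stop]  node(5,2) S=93.2280 payoff=3.9320 vs cont=5.7376 → 5.7376 [wait]  node(5,3) S=111.1383 payoff=0.0000 vs cont=0.0000 → 0.0000 [wait]  node(5,4) S=132.4894 payoff=0.0000 vs cont=0.0000 → 0.0000 [wait]  node(5,5) S=157.9423 payoff=0.0000 vs cont=0.0000 → 0.0000 [wait]  ⇒ S*(5)=78.2040
t_4: node(4,0) S=71.6260 payoff=25.5340 vs cont=24.9917 → 25.5340 [stop]  node(4,1) S=85.3862 payoff=11.7738 vs cont=12.1471 → 12.1471 [wait]  node(4,2) S=101.7900 payoff=0.0000 vs cont=2.7960 → 2.7960 [wait]  node(4,3) S=121.3451 payoff=0.0000 vs cont=0.0000 → 0.0000 [wait]  node(4,4) S=144.6571 payoff=0.0000 vs cont=0.0000 → 0.0000 [wait]  ⇒ S*(4)=71.6260
t_3: node(3,0) S=78.2040 payoff=18.9560 vs cont=18.6030 → 18.9560 [stop]  node(3,1) S=93.2280 payoff=3.9320 vs cont=7.3374 → 7.3374 [wait]  node(3,2) S=111.1383 payoff=0.0000 vs cont=1.3626 → 1.3626 [wait]  node(3,3) S=132.4894 payoff=0.0000 vs cont=0.0000 → 0.0000 [wait]  ⇒ S*(3)=78.2040
t_2: node(2,0) S=85.3862 payoff=11.7738 vs cont=12.9584 → 12.9584 [wait]  node(2,1) S=101.7900 payoff=0.0000 vs cont=4.2666 → 4.2666 [wait]  node(2,2) S=121.3451 payoff=0.0000 vs cont=0.6640 → 0.6640 [wait]  ⇒ S*(2)=-
t_1: node(1,0) S=93.2280 payoff=3.9320 vs cont=8.4784 → 8.4784 [wait]  node(1,1) S=111.1383 payoff=0.0000 vs cont=2.4159 → 2.4159 [wait]  ⇒ S*(1)=-
t_0: node(0,0) S=101.7900 payoff=0.0000 vs cont=5.3568 → 5.3568 [wait]  ⇒ S*(0)=-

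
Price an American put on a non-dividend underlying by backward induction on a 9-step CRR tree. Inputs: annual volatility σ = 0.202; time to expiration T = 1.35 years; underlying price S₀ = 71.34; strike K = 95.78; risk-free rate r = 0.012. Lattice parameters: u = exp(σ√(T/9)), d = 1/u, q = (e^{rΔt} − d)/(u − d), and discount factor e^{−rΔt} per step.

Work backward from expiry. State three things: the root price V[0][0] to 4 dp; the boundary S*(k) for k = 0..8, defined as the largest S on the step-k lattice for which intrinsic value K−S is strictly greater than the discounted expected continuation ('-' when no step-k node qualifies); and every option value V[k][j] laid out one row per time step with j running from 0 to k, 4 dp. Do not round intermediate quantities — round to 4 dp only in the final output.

price = 24.7704
boundary = - 65.9715 61.0070 65.9715 71.3400 65.9715 71.3400 77.1454 83.4231
tree:
24.7704
29.8085 19.6583
34.7730 24.5722 14.6557
39.3639 29.8085 19.2545 9.9601
43.6093 34.7730 24.4400 13.9699 5.8555
47.5353 39.3639 29.8085 18.8806 8.9497 2.6816
51.1658 43.6093 34.7730 24.4400 13.2085 4.5845 0.7262
54.5231 47.5353 39.3639 29.8085 18.6346 7.6533 1.4321 0.0000
57.6278 51.1658 43.6093 34.7730 24.4400 12.3569 2.8238 0.0000 0.0000
60.4989 54.5231 47.5353 39.3639 29.8085 18.6346 5.5682 0.0000 0.0000 0.0000

Δt=0.15000, u=1.08138, d=0.92475, q=0.49195, disc=e^(-rΔt)=0.99820
k=9 terminal: V=max(K-S,0) → 60.4989 54.5231 47.5353 39.3639 29.8085 18.6346 5.5682 0.0000 0.0000 0.0000
k=8: j=0 S=38.1522 intr=57.6278 cont=57.4556 V=57.6278[EX]; j=1 S=44.6142 intr=51.1658 cont=50.9936 V=51.1658[EX]; j=2 S=52.1707 intr=43.6093 cont=43.4371 V=43.6093[EX]; j=3 S=61.0070 intr=34.7730 cont=34.6007 V=34.7730[EX]; j=4 S=71.3400 intr=24.4400 cont=24.2678 V=24.4400[EX]; j=5 S=83.4231 intr=12.3569 cont=12.1846 V=12.3569[EX]; j=6 S=97.5528 intr=0.0000 cont=2.8238 V=2.8238[hold]; j=7 S=114.0758 intr=0.0000 cont=0.0000 V=0.0000[hold]; j=8 S=133.3972 intr=0.0000 cont=0.0000 V=0.0000[hold]  S*(8)=83.4231
k=7: j=0 S=41.2569 intr=54.5231 cont=54.3509 V=54.5231[EX]; j=1 S=48.2447 intr=47.5353 cont=47.3631 V=47.5353[EX]; j=2 S=56.4161 intr=39.3639 cont=39.1917 V=39.3639[EX]; j=3 S=65.9715 intr=29.8085 cont=29.6362 V=29.8085[EX]; j=4 S=77.1454 intr=18.6346 cont=18.4624 V=18.6346[EX]; j=5 S=90.2118 intr=5.5682 cont=7.6533 V=7.6533[hold]; j=6 S=105.4913 intr=0.0000 cont=1.4321 V=1.4321[hold]; j=7 S=123.3588 intr=0.0000 cont=0.0000 V=0.0000[hold]  S*(7)=77.1454
k=6: j=0 S=44.6142 intr=51.1658 cont=50.9936 V=51.1658[EX]; j=1 S=52.1707 intr=43.6093 cont=43.4371 V=43.6093[EX]; j=2 S=61.0070 intr=34.7730 cont=34.6007 V=34.7730[EX]; j=3 S=71.3400 intr=24.4400 cont=24.2678 V=24.4400[EX]; j=4 S=83.4231 intr=12.3569 cont=13.2085 V=13.2085[hold]; j=5 S=97.5528 intr=0.0000 cont=4.5845 V=4.5845[hold]; j=6 S=114.0758 intr=0.0000 cont=0.7262 V=0.7262[hold]  S*(6)=71.3400
k=5: j=0 S=48.2447 intr=47.5353 cont=47.3631 V=47.5353[EX]; j=1 S=56.4161 intr=39.3639 cont=39.1917 V=39.3639[EX]; j=2 S=65.9715 intr=29.8085 cont=29.6362 V=29.8085[EX]; j=3 S=77.1454 intr=18.6346 cont=18.8806 V=18.8806[hold]; j=4 S=90.2118 intr=5.5682 cont=8.9497 V=8.9497[hold]; j=5 S=105.4913 intr=0.0000 cont=2.6816 V=2.6816[hold]  S*(5)=65.9715
k=4: j=0 S=52.1707 intr=43.6093 cont=43.4371 V=43.6093[EX]; j=1 S=61.0070 intr=34.7730 cont=34.6007 V=34.7730[EX]; j=2 S=71.3400 intr=24.4400 cont=24.3885 V=24.4400[EX]; j=3 S=83.4231 intr=12.3569 cont=13.9699 V=13.9699[hold]; j=4 S=97.5528 intr=0.0000 cont=5.8555 V=5.8555[hold]  S*(4)=71.3400
k=3: j=0 S=56.4161 intr=39.3639 cont=39.1917 V=39.3639[EX]; j=1 S=65.9715 intr=29.8085 cont=29.6362 V=29.8085[EX]; j=2 S=77.1454 intr=18.6346 cont=19.2545 V=19.2545[hold]; j=3 S=90.2118 intr=5.5682 cont=9.9601 V=9.9601[hold]  S*(3)=65.9715
k=2: j=0 S=61.0070 intr=34.7730 cont=34.6007 V=34.7730[EX]; j=1 S=71.3400 intr=24.4400 cont=24.5722 V=24.5722[hold]; j=2 S=83.4231 intr=12.3569 cont=14.6557 V=14.6557[hold]  S*(2)=61.0070
k=1: j=0 S=65.9715 intr=29.8085 cont=29.7011 V=29.8085[EX]; j=1 S=77.1454 intr=18.6346 cont=19.6583 V=19.6583[hold]  S*(1)=65.9715
k=0: j=0 S=71.3400 intr=24.4400 cont=24.7704 V=24.7704[hold]  S*(0)=-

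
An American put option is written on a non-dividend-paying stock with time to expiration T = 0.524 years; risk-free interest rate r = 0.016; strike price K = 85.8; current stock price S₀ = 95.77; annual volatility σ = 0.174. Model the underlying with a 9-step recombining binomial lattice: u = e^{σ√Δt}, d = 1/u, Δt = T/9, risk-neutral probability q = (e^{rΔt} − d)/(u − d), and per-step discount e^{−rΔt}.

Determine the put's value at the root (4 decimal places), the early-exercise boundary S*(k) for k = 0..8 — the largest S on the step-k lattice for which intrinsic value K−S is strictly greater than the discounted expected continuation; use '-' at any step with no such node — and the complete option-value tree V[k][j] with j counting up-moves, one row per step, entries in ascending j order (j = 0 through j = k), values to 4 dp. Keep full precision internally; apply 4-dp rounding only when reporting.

params: Δt=0.05822 u=1.04288 d=0.95888 q=0.50060 e^(-rΔt)=0.99907
t_9 payoffs: 20.1666 14.4174 8.1645 1.3639 0.0000 0.0000 0.0000 0.0000 0.0000 0.0000
t_8: node(8,0) S=68.4477 payoff=17.3523 vs cont=17.2724 → 17.3523 [stop]  node(8,1) S=74.4435 payoff=11.3565 vs cont=11.2767 → 11.3565 [stop]  node(8,2) S=80.9644 payoff=4.8356 vs cont=4.7557 → 4.8356 [stop]  node(8,3) S=88.0566 payoff=0.0000 vs cont=0.6805 → 0.6805 [wait]  node(8,4) S=95.7700 payoff=0.0000 vs cont=0.0000 → 0.0000 [wait]  node(8,5) S=104.1591 payoff=0.0000 vs cont=0.0000 → 0.0000 [wait]  node(8,6) S=113.2830 payoff=0.0000 vs cont=0.0000 → 0.0000 [wait]  node(8,7) S=123.2062 payoff=0.0000 vs cont=0.0000 → 0.0000 [wait]  node(8,8) S=133.9986 payoff=0.0000 vs cont=0.0000 → 0.0000 [wait]  ⇒ S*(8)=80.9644
t_7: node(7,0) S=71.3826 payoff=14.4174 vs cont=14.3375 → 14.4174 [stop]  node(7,1) S=77.6355 payoff=8.1645 vs cont=8.0846 → 8.1645 [stop]  node(7,2) S=84.4361 payoff=1.3639 vs cont=2.7530 → 2.7530 [wait]  node(7,3) S=91.8323 payoff=0.0000 vs cont=0.3395 → 0.3395 [wait]  node(7,4) S=99.8765 payoff=0.0000 vs cont=0.0000 → 0.0000 [wait]  node(7,5) S=108.6253 payoff=0.0000 vs cont=0.0000 → 0.0000 [wait]  node(7,6) S=118.1405 payoff=0.0000 vs cont=0.0000 → 0.0000 [wait]  node(7,7) S=128.4891 payoff=0.0000 vs cont=0.0000 → 0.0000 [wait]  ⇒ S*(7)=77.6355
t_6: node(6,0) S=74.4435 payoff=11.3565 vs cont=11.2767 → 11.3565 [stop]  node(6,1) S=80.9644 payoff=4.8356 vs cont=5.4504 → 5.4504 [wait]  node(6,2) S=88.0566 payoff=0.0000 vs cont=1.5434 → 1.5434 [wait]  node(6,3) S=95.7700 payoff=0.0000 vs cont=0.1694 → 0.1694 [wait]  node(6,4) S=104.1591 payoff=0.0000 vs cont=0.0000 → 0.0000 [wait]  node(6,5) S=113.2830 payoff=0.0000 vs cont=0.0000 → 0.0000 [wait]  node(6,6) S=123.2062 payoff=0.0000 vs cont=0.0000 → 0.0000 [wait]  ⇒ S*(6)=74.4435
t_5: node(5,0) S=77.6355 payoff=8.1645 vs cont=8.3921 → 8.3921 [wait]  node(5,1) S=84.4361 payoff=1.3639 vs cont=3.4913 → 3.4913 [wait]  node(5,2) S=91.8323 payoff=0.0000 vs cont=0.8548 → 0.8548 [wait]  node(5,3) S=99.8765 payoff=0.0000 vs cont=0.0845 → 0.0845 [wait]  node(5,4) S=108.6253 payoff=0.0000 vs cont=0.0000 → 0.0000 [wait]  node(5,5) S=118.1405 payoff=0.0000 vs cont=0.0000 → 0.0000 [wait]  ⇒ S*(5)=-
t_4: node(4,0) S=80.9644 payoff=4.8356 vs cont=5.9332 → 5.9332 [wait]  node(4,1) S=88.0566 payoff=0.0000 vs cont=2.1694 → 2.1694 [wait]  node(4,2) S=95.7700 payoff=0.0000 vs cont=0.4687 → 0.4687 [wait]  node(4,3) S=104.1591 payoff=0.0000 vs cont=0.0422 → 0.0422 [wait]  node(4,4) S=113.2830 payoff=0.0000 vs cont=0.0000 → 0.0000 [wait]  ⇒ S*(4)=-
t_3: node(3,0) S=84.4361 payoff=1.3639 vs cont=4.0453 → 4.0453 [wait]  node(3,1) S=91.8323 payoff=0.0000 vs cont=1.3168 → 1.3168 [wait]  node(3,2) S=99.8765 payoff=0.0000 vs cont=0.2550 → 0.2550 [wait]  node(3,3) S=108.6253 payoff=0.0000 vs cont=0.0210 → 0.0210 [wait]  ⇒ S*(3)=-
t_2: node(2,0) S=88.0566 payoff=0.0000 vs cont=2.6769 → 2.6769 [wait]  node(2,1) S=95.7700 payoff=0.0000 vs cont=0.7845 → 0.7845 [wait]  node(2,2) S=104.1591 payoff=0.0000 vs cont=0.1377 → 0.1377 [wait]  ⇒ S*(2)=-
t_1: node(1,0) S=91.8323 payoff=0.0000 vs cont=1.7280 → 1.7280 [wait]  node(1,1) S=99.8765 payoff=0.0000 vs cont=0.4603 → 0.4603 [wait]  ⇒ S*(1)=-
t_0: node(0,0) S=95.7700 payoff=0.0000 vs cont=1.0924 → 1.0924 [wait]  ⇒ S*(0)=-

price = 1.0924
boundary = - - - - - - 74.4435 77.6355 80.9644
tree:
1.0924
1.7280 0.4603
2.6769 0.7845 0.1377
4.0453 1.3168 0.2550 0.0210
5.9332 2.1694 0.4687 0.0422 0.0000
8.3921 3.4913 0.8548 0.0845 0.0000 0.0000
11.3565 5.4504 1.5434 0.1694 0.0000 0.0000 0.0000
14.4174 8.1645 2.7530 0.3395 0.0000 0.0000 0.0000 0.0000
17.3523 11.3565 4.8356 0.6805 0.0000 0.0000 0.0000 0.0000 0.0000
20.1666 14.4174 8.1645 1.3639 0.0000 0.0000 0.0000 0.0000 0.0000 0.0000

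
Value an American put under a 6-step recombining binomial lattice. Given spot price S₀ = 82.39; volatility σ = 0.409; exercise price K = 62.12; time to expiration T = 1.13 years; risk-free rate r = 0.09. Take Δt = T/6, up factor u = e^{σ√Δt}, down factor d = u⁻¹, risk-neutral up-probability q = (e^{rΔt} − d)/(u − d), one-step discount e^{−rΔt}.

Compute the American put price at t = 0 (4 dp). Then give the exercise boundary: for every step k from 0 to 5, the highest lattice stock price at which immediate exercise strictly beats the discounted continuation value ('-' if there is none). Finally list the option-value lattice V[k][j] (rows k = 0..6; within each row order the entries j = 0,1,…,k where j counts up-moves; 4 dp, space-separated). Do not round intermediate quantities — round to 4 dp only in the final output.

price = 3.3750
boundary = - - - - 40.5073 48.3748
tree:
3.3750
5.6288 1.2683
9.1512 2.3485 0.2467
14.3894 4.2995 0.5055 0.0000
21.6127 7.7590 1.0359 0.0000 0.0000
28.2006 13.7452 2.1227 0.0000 0.0000 0.0000
33.7171 21.6127 4.3498 0.0000 0.0000 0.0000 0.0000

params: Δt=0.18833 u=1.19422 d=0.83736 q=0.50365 e^(-rΔt)=0.98319
t_6 payoffs: 33.7171 21.6127 4.3498 0.0000 0.0000 0.0000 0.0000
t_5: node(5,0) S=33.9194 payoff=28.2006 vs cont=27.1565 → 28.2006 [stop]  node(5,1) S=48.3748 payoff=13.7452 vs cont=12.7012 → 13.7452 [stop]  node(5,2) S=68.9905 payoff=0.0000 vs cont=2.1227 → 2.1227 [wait]  node(5,3) S=98.3920 payoff=0.0000 vs cont=0.0000 → 0.0000 [wait]  node(5,4) S=140.3234 payoff=0.0000 vs cont=0.0000 → 0.0000 [wait]  node(5,5) S=200.1247 payoff=0.0000 vs cont=0.0000 → 0.0000 [wait]  ⇒ S*(5)=48.3748
t_4: node(4,0) S=40.5073 payoff=21.6127 vs cont=20.5686 → 21.6127 [stop]  node(4,1) S=57.7702 payoff=4.3498 vs cont=7.7590 → 7.7590 [wait]  node(4,2) S=82.3900 payoff=0.0000 vs cont=1.0359 → 1.0359 [wait]  node(4,3) S=117.5019 payoff=0.0000 vs cont=0.0000 → 0.0000 [wait]  node(4,4) S=167.5774 payoff=0.0000 vs cont=0.0000 → 0.0000 [wait]  ⇒ S*(4)=40.5073
t_3: node(3,0) S=48.3748 payoff=13.7452 vs cont=14.3894 → 14.3894 [wait]  node(3,1) S=68.9905 payoff=0.0000 vs cont=4.2995 → 4.2995 [wait]  node(3,2) S=98.3920 payoff=0.0000 vs cont=0.5055 → 0.5055 [wait]  node(3,3) S=140.3234 payoff=0.0000 vs cont=0.0000 → 0.0000 [wait]  ⇒ S*(3)=-
t_2: node(2,0) S=57.7702 payoff=4.3498 vs cont=9.1512 → 9.1512 [wait]  node(2,1) S=82.3900 payoff=0.0000 vs cont=2.3485 → 2.3485 [wait]  node(2,2) S=117.5019 payoff=0.0000 vs cont=0.2467 → 0.2467 [wait]  ⇒ S*(2)=-
t_1: node(1,0) S=68.9905 payoff=0.0000 vs cont=5.6288 → 5.6288 [wait]  node(1,1) S=98.3920 payoff=0.0000 vs cont=1.2683 → 1.2683 [wait]  ⇒ S*(1)=-
t_0: node(0,0) S=82.3900 payoff=0.0000 vs cont=3.3750 → 3.3750 [wait]  ⇒ S*(0)=-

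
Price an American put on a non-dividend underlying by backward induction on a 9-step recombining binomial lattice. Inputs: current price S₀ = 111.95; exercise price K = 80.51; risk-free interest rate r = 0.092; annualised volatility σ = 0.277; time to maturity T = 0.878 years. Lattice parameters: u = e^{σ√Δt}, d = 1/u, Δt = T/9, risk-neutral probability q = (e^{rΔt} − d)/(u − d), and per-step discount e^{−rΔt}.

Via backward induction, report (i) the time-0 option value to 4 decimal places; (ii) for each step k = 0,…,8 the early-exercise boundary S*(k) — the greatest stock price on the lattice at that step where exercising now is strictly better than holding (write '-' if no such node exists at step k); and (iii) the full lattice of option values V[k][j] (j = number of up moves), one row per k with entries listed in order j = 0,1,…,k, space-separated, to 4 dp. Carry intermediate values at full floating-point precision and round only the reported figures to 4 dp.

Δt=0.09756, u=1.09037, d=0.91712, q=0.53042, disc=e^(-rΔt)=0.99107
k=9 terminal: V=max(K-S,0) → 29.1227 19.4152 7.8738 0.0000 0.0000 0.0000 0.0000 0.0000 0.0000 0.0000
k=8: j=0 S=56.0312 intr=24.4788 cont=23.7594 V=24.4788[EX]; j=1 S=66.6160 intr=13.8940 cont=13.1746 V=13.8940[EX]; j=2 S=79.2004 intr=1.3096 cont=3.6643 V=3.6643[hold]; j=3 S=94.1620 intr=0.0000 cont=0.0000 V=0.0000[hold]; j=4 S=111.9500 intr=0.0000 cont=0.0000 V=0.0000[hold]; j=5 S=133.0983 intr=0.0000 cont=0.0000 V=0.0000[hold]; j=6 S=158.2417 intr=0.0000 cont=0.0000 V=0.0000[hold]; j=7 S=188.1349 intr=0.0000 cont=0.0000 V=0.0000[hold]; j=8 S=223.6753 intr=0.0000 cont=0.0000 V=0.0000[hold]  S*(8)=66.6160
k=7: j=0 S=61.0948 intr=19.4152 cont=18.6958 V=19.4152[EX]; j=1 S=72.6362 intr=7.8738 cont=8.3923 V=8.3923[hold]; j=2 S=86.3578 intr=0.0000 cont=1.7053 V=1.7053[hold]; j=3 S=102.6715 intr=0.0000 cont=0.0000 V=0.0000[hold]; j=4 S=122.0670 intr=0.0000 cont=0.0000 V=0.0000[hold]; j=5 S=145.1265 intr=0.0000 cont=0.0000 V=0.0000[hold]; j=6 S=172.5422 intr=0.0000 cont=0.0000 V=0.0000[hold]; j=7 S=205.1369 intr=0.0000 cont=0.0000 V=0.0000[hold]  S*(7)=61.0948
k=6: j=0 S=66.6160 intr=13.8940 cont=13.4472 V=13.8940[EX]; j=1 S=79.2004 intr=1.3096 cont=4.8021 V=4.8021[hold]; j=2 S=94.1620 intr=0.0000 cont=0.7936 V=0.7936[hold]; j=3 S=111.9500 intr=0.0000 cont=0.0000 V=0.0000[hold]; j=4 S=133.0983 intr=0.0000 cont=0.0000 V=0.0000[hold]; j=5 S=158.2417 intr=0.0000 cont=0.0000 V=0.0000[hold]; j=6 S=188.1349 intr=0.0000 cont=0.0000 V=0.0000[hold]  S*(6)=66.6160
k=5: j=0 S=72.6362 intr=7.8738 cont=8.9904 V=8.9904[hold]; j=1 S=86.3578 intr=0.0000 cont=2.6520 V=2.6520[hold]; j=2 S=102.6715 intr=0.0000 cont=0.3693 V=0.3693[hold]; j=3 S=122.0670 intr=0.0000 cont=0.0000 V=0.0000[hold]; j=4 S=145.1265 intr=0.0000 cont=0.0000 V=0.0000[hold]; j=5 S=172.5422 intr=0.0000 cont=0.0000 V=0.0000[hold]  S*(5)=-
k=4: j=0 S=79.2004 intr=1.3096 cont=5.5781 V=5.5781[hold]; j=1 S=94.1620 intr=0.0000 cont=1.4284 V=1.4284[hold]; j=2 S=111.9500 intr=0.0000 cont=0.1719 V=0.1719[hold]; j=3 S=133.0983 intr=0.0000 cont=0.0000 V=0.0000[hold]; j=4 S=158.2417 intr=0.0000 cont=0.0000 V=0.0000[hold]  S*(4)=-
k=3: j=0 S=86.3578 intr=0.0000 cont=3.3468 V=3.3468[hold]; j=1 S=102.6715 intr=0.0000 cont=0.7551 V=0.7551[hold]; j=2 S=122.0670 intr=0.0000 cont=0.0800 V=0.0800[hold]; j=3 S=145.1265 intr=0.0000 cont=0.0000 V=0.0000[hold]  S*(3)=-
k=2: j=0 S=94.1620 intr=0.0000 cont=1.9545 V=1.9545[hold]; j=1 S=111.9500 intr=0.0000 cont=0.3935 V=0.3935[hold]; j=2 S=133.0983 intr=0.0000 cont=0.0372 V=0.0372[hold]  S*(2)=-
k=1: j=0 S=102.6715 intr=0.0000 cont=1.1164 V=1.1164[hold]; j=1 S=122.0670 intr=0.0000 cont=0.2027 V=0.2027[hold]  S*(1)=-
k=0: j=0 S=111.9500 intr=0.0000 cont=0.6261 V=0.6261[hold]  S*(0)=-

price = 0.6261
boundary = - - - - - - 66.6160 61.0948 66.6160
tree:
0.6261
1.1164 0.2027
1.9545 0.3935 0.0372
3.3468 0.7551 0.0800 0.0000
5.5781 1.4284 0.1719 0.0000 0.0000
8.9904 2.6520 0.3693 0.0000 0.0000 0.0000
13.8940 4.8021 0.7936 0.0000 0.0000 0.0000 0.0000
19.4152 8.3923 1.7053 0.0000 0.0000 0.0000 0.0000 0.0000
24.4788 13.8940 3.6643 0.0000 0.0000 0.0000 0.0000 0.0000 0.0000
29.1227 19.4152 7.8738 0.0000 0.0000 0.0000 0.0000 0.0000 0.0000 0.0000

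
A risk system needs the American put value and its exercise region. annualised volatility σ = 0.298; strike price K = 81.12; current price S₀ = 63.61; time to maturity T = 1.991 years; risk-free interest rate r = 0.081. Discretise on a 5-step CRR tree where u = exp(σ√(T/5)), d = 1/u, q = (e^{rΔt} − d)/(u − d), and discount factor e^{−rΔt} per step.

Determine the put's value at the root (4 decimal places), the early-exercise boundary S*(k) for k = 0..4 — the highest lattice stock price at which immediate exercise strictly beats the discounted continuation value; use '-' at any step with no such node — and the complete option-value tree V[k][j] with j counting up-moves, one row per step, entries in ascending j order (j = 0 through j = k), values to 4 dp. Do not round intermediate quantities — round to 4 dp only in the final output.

price = 17.9364
boundary = - 52.7057 63.6100 52.7057 63.6100
tree:
17.9364
28.4143 10.0919
37.4493 17.5100 4.3799
44.9356 28.4143 8.8158 0.8637
51.1385 37.4493 17.5100 1.9383 0.0000
56.2780 44.9356 28.4143 4.3497 0.0000 0.0000

Δt=0.39820, u=1.20689, d=0.82858, q=0.53977, disc=e^(-rΔt)=0.96826
k=5 terminal: V=max(K-S,0) → 56.2780 44.9356 28.4143 4.3497 0.0000 0.0000
k=4: j=0 S=29.9815 intr=51.1385 cont=48.5637 V=51.1385[EX]; j=1 S=43.6707 intr=37.4493 cont=34.8746 V=37.4493[EX]; j=2 S=63.6100 intr=17.5100 cont=14.9353 V=17.5100[EX]; j=3 S=92.6533 intr=0.0000 cont=1.9383 V=1.9383[hold]; j=4 S=134.9574 intr=0.0000 cont=0.0000 V=0.0000[hold]  S*(4)=63.6100
k=3: j=0 S=36.1844 intr=44.9356 cont=42.3608 V=44.9356[EX]; j=1 S=52.7057 intr=28.4143 cont=25.8396 V=28.4143[EX]; j=2 S=76.7703 intr=4.3497 cont=8.8158 V=8.8158[hold]; j=3 S=111.8224 intr=0.0000 cont=0.8637 V=0.8637[hold]  S*(3)=52.7057
k=2: j=0 S=43.6707 intr=37.4493 cont=34.8746 V=37.4493[EX]; j=1 S=63.6100 intr=17.5100 cont=17.2695 V=17.5100[EX]; j=2 S=92.6533 intr=0.0000 cont=4.3799 V=4.3799[hold]  S*(2)=63.6100
k=1: j=0 S=52.7057 intr=28.4143 cont=25.8396 V=28.4143[EX]; j=1 S=76.7703 intr=4.3497 cont=10.0919 V=10.0919[hold]  S*(1)=52.7057
k=0: j=0 S=63.6100 intr=17.5100 cont=17.9364 V=17.9364[hold]  S*(0)=-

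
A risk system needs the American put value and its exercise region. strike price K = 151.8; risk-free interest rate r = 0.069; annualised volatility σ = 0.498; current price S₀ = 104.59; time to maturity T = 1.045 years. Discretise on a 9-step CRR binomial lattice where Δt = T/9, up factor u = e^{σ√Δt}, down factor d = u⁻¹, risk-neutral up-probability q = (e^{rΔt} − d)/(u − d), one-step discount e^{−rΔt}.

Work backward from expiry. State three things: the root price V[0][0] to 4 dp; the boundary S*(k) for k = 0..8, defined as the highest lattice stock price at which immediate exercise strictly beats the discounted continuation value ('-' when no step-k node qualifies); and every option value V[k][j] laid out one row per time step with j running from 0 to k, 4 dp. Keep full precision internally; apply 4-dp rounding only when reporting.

Δt=0.11611, u=1.18494, d=0.84392, q=0.48127, disc=e^(-rΔt)=0.99202
k=9 terminal: V=max(K-S,0) → 129.0901 119.9132 107.0282 88.9365 63.5341 27.8669 0.0000 0.0000 0.0000 0.0000
k=8: j=0 S=26.9100 intr=124.8900 cont=123.6787 V=124.8900[EX]; j=1 S=37.7840 intr=114.0160 cont=112.8047 V=114.0160[EX]; j=2 S=53.0520 intr=98.7480 cont=97.5367 V=98.7480[EX]; j=3 S=74.4896 intr=77.3104 cont=76.0990 V=77.3104[EX]; j=4 S=104.5900 intr=47.2100 cont=45.9987 V=47.2100[EX]; j=5 S=146.8535 intr=4.9465 cont=14.3402 V=14.3402[hold]; j=6 S=206.1953 intr=0.0000 cont=0.0000 V=0.0000[hold]; j=7 S=289.5162 intr=0.0000 cont=0.0000 V=0.0000[hold]; j=8 S=406.5062 intr=0.0000 cont=0.0000 V=0.0000[hold]  S*(8)=104.5900
k=7: j=0 S=31.8868 intr=119.9132 cont=118.7019 V=119.9132[EX]; j=1 S=44.7718 intr=107.0282 cont=105.8169 V=107.0282[EX]; j=2 S=62.8635 intr=88.9365 cont=87.7252 V=88.9365[EX]; j=3 S=88.2659 intr=63.5341 cont=62.3228 V=63.5341[EX]; j=4 S=123.9331 intr=27.8669 cont=31.1404 V=31.1404[hold]; j=5 S=174.0129 intr=0.0000 cont=7.3794 V=7.3794[hold]; j=6 S=244.3294 intr=0.0000 cont=0.0000 V=0.0000[hold]; j=7 S=343.0600 intr=0.0000 cont=0.0000 V=0.0000[hold]  S*(7)=88.2659
k=6: j=0 S=37.7840 intr=114.0160 cont=112.8047 V=114.0160[EX]; j=1 S=53.0520 intr=98.7480 cont=97.5367 V=98.7480[EX]; j=2 S=74.4896 intr=77.3104 cont=76.0990 V=77.3104[EX]; j=3 S=104.5900 intr=47.2100 cont=47.5615 V=47.5615[hold]; j=4 S=146.8535 intr=4.9465 cont=19.5478 V=19.5478[hold]; j=5 S=206.1953 intr=0.0000 cont=3.7974 V=3.7974[hold]; j=6 S=289.5162 intr=0.0000 cont=0.0000 V=0.0000[hold]  S*(6)=74.4896
k=5: j=0 S=44.7718 intr=107.0282 cont=105.8169 V=107.0282[EX]; j=1 S=62.8635 intr=88.9365 cont=87.7252 V=88.9365[EX]; j=2 S=88.2659 intr=63.5341 cont=62.4906 V=63.5341[EX]; j=3 S=123.9331 intr=27.8669 cont=33.8075 V=33.8075[hold]; j=4 S=174.0129 intr=0.0000 cont=11.8722 V=11.8722[hold]; j=5 S=244.3294 intr=0.0000 cont=1.9541 V=1.9541[hold]  S*(5)=88.2659
k=4: j=0 S=53.0520 intr=98.7480 cont=97.5367 V=98.7480[EX]; j=1 S=74.4896 intr=77.3104 cont=76.0990 V=77.3104[EX]; j=2 S=104.5900 intr=47.2100 cont=48.8349 V=48.8349[hold]; j=3 S=146.8535 intr=4.9465 cont=23.0653 V=23.0653[hold]; j=4 S=206.1953 intr=0.0000 cont=7.0423 V=7.0423[hold]  S*(4)=74.4896
k=3: j=0 S=62.8635 intr=88.9365 cont=87.7252 V=88.9365[EX]; j=1 S=88.2659 intr=63.5341 cont=63.0985 V=63.5341[EX]; j=2 S=123.9331 intr=27.8669 cont=36.1421 V=36.1421[hold]; j=3 S=174.0129 intr=0.0000 cont=15.2314 V=15.2314[hold]  S*(3)=88.2659
k=2: j=0 S=74.4896 intr=77.3104 cont=76.0990 V=77.3104[EX]; j=1 S=104.5900 intr=47.2100 cont=49.9495 V=49.9495[hold]; j=2 S=146.8535 intr=4.9465 cont=25.8704 V=25.8704[hold]  S*(2)=74.4896
k=1: j=0 S=88.2659 intr=63.5341 cont=63.6307 V=63.6307[hold]; j=1 S=123.9331 intr=27.8669 cont=38.0550 V=38.0550[hold]  S*(1)=-
k=0: j=0 S=104.5900 intr=47.2100 cont=50.9124 V=50.9124[hold]  S*(0)=-

price = 50.9124
boundary = - - 74.4896 88.2659 74.4896 88.2659 74.4896 88.2659 104.5900
tree:
50.9124
63.6307 38.0550
77.3104 49.9495 25.8704
88.9365 63.5341 36.1421 15.2314
98.7480 77.3104 48.8349 23.0653 7.0423
107.0282 88.9365 63.5341 33.8075 11.8722 1.9541
114.0160 98.7480 77.3104 47.5615 19.5478 3.7974 0.0000
119.9132 107.0282 88.9365 63.5341 31.1404 7.3794 0.0000 0.0000
124.8900 114.0160 98.7480 77.3104 47.2100 14.3402 0.0000 0.0000 0.0000
129.0901 119.9132 107.0282 88.9365 63.5341 27.8669 0.0000 0.0000 0.0000 0.0000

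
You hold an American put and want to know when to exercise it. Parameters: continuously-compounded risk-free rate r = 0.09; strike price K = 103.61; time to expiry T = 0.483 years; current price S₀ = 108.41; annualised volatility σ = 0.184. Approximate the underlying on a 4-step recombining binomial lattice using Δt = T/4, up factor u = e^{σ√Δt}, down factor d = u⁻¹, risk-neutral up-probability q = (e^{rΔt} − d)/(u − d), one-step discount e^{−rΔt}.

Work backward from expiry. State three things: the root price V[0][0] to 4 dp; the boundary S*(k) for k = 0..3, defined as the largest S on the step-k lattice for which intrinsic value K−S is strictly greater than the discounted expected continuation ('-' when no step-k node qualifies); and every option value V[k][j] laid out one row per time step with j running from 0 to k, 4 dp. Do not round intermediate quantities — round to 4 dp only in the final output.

Δt=0.12075, u=1.06603, d=0.93806, q=0.56941, disc=e^(-rΔt)=0.98919
k=4 terminal: V=max(K-S,0) → 19.6646 8.2133 0.0000 0.0000 0.0000
k=3: j=0 S=89.4881 intr=14.1219 cont=13.0020 V=14.1219[EX]; j=1 S=101.6954 intr=1.9146 cont=3.4984 V=3.4984[hold]; j=2 S=115.5680 intr=0.0000 cont=0.0000 V=0.0000[hold]; j=3 S=131.3329 intr=0.0000 cont=0.0000 V=0.0000[hold]  S*(3)=89.4881
k=2: j=0 S=95.3967 intr=8.2133 cont=7.9855 V=8.2133[EX]; j=1 S=108.4100 intr=0.0000 cont=1.4901 V=1.4901[hold]; j=2 S=123.1985 intr=0.0000 cont=0.0000 V=0.0000[hold]  S*(2)=95.3967
k=1: j=0 S=101.6954 intr=1.9146 cont=4.3376 V=4.3376[hold]; j=1 S=115.5680 intr=0.0000 cont=0.6347 V=0.6347[hold]  S*(1)=-
k=0: j=0 S=108.4100 intr=0.0000 cont=2.2050 V=2.2050[hold]  S*(0)=-

price = 2.2050
boundary = - - 95.3967 89.4881
tree:
2.2050
4.3376 0.6347
8.2133 1.4901 0.0000
14.1219 3.4984 0.0000 0.0000
19.6646 8.2133 0.0000 0.0000 0.0000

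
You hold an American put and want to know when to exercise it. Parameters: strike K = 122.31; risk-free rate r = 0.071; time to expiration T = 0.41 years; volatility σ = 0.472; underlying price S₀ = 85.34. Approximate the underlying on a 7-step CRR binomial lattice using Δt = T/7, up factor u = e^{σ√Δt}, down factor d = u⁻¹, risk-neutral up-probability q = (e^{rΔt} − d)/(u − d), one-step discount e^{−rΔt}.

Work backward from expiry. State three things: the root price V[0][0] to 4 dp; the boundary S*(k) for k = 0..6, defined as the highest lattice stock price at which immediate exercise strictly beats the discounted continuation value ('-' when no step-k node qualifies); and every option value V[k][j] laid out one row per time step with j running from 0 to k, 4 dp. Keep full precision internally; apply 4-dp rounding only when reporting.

price = 37.2183
boundary = - 76.1277 85.3400 76.1277 85.3400 95.6671 107.2439
tree:
37.2183
46.1823 28.1930
54.4002 36.9700 19.2857
61.7309 46.1823 27.3350 11.0610
68.2703 54.4002 36.9700 17.5262 4.4172
74.1038 61.7309 46.1823 26.6429 8.1743 0.5394
79.3076 68.2703 54.4002 36.9700 15.0661 1.0613 0.0000
83.9496 74.1038 61.7309 46.1823 26.6429 2.0884 0.0000 0.0000

params: Δt=0.05857 u=1.12101 d=0.89205 q=0.48967 e^(-rΔt)=0.99585
t_7 payoffs: 83.9496 74.1038 61.7309 46.1823 26.6429 2.0884 0.0000 0.0000
t_6: node(6,0) S=43.0024 payoff=79.3076 vs cont=78.8000 → 79.3076 [stop]  node(6,1) S=54.0397 payoff=68.2703 vs cont=67.7628 → 68.2703 [stop]  node(6,2) S=67.9098 payoff=54.4002 vs cont=53.8926 → 54.4002 [stop]  node(6,3) S=85.3400 payoff=36.9700 vs cont=36.4624 → 36.9700 [stop]  node(6,4) S=107.2439 payoff=15.0661 vs cont=14.5585 → 15.0661 [stop]  node(6,5) S=134.7698 payoff=0.0000 vs cont=1.0613 → 1.0613 [wait]  node(6,6) S=169.3607 payoff=0.0000 vs cont=0.0000 → 0.0000 [wait]  ⇒ S*(6)=107.2439
t_5: node(5,0) S=48.2062 payoff=74.1038 vs cont=73.5962 → 74.1038 [stop]  node(5,1) S=60.5791 payoff=61.7309 vs cont=61.2233 → 61.7309 [stop]  node(5,2) S=76.1277 payoff=46.1823 vs cont=45.6747 → 46.1823 [stop]  node(5,3) S=95.6671 payoff=26.6429 vs cont=26.1353 → 26.6429 [stop]  node(5,4) S=120.2216 payoff=2.0884 vs cont=8.1743 → 8.1743 [wait]  node(5,5) S=151.0785 payoff=0.0000 vs cont=0.5394 → 0.5394 [wait]  ⇒ S*(5)=95.6671
t_4: node(4,0) S=54.0397 payoff=68.2703 vs cont=67.7628 → 68.2703 [stop]  node(4,1) S=67.9098 payoff=54.4002 vs cont=53.8926 → 54.4002 [stop]  node(4,2) S=85.3400 payoff=36.9700 vs cont=36.4624 → 36.9700 [stop]  node(4,3) S=107.2439 payoff=15.0661 vs cont=17.5262 → 17.5262 [wait]  node(4,4) S=134.7698 payoff=0.0000 vs cont=4.4172 → 4.4172 [wait]  ⇒ S*(4)=85.3400
t_3: node(3,0) S=60.5791 payoff=61.7309 vs cont=61.2233 → 61.7309 [stop]  node(3,1) S=76.1277 payoff=46.1823 vs cont=45.6747 → 46.1823 [stop]  node(3,2) S=95.6671 payoff=26.6429 vs cont=27.3350 → 27.3350 [wait]  node(3,3) S=120.2216 payoff=2.0884 vs cont=11.0610 → 11.0610 [wait]  ⇒ S*(3)=76.1277
t_2: node(2,0) S=67.9098 payoff=54.4002 vs cont=53.8926 → 54.4002 [stop]  node(2,1) S=85.3400 payoff=36.9700 vs cont=36.7999 → 36.9700 [stop]  node(2,2) S=107.2439 payoff=15.0661 vs cont=19.2857 → 19.2857 [wait]  ⇒ S*(2)=85.3400
t_1: node(1,0) S=76.1277 payoff=46.1823 vs cont=45.6747 → 46.1823 [stop]  node(1,1) S=95.6671 payoff=26.6429 vs cont=28.1930 → 28.1930 [wait]  ⇒ S*(1)=76.1277
t_0: node(0,0) S=85.3400 payoff=36.9700 vs cont=37.2183 → 37.2183 [wait]  ⇒ S*(0)=-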